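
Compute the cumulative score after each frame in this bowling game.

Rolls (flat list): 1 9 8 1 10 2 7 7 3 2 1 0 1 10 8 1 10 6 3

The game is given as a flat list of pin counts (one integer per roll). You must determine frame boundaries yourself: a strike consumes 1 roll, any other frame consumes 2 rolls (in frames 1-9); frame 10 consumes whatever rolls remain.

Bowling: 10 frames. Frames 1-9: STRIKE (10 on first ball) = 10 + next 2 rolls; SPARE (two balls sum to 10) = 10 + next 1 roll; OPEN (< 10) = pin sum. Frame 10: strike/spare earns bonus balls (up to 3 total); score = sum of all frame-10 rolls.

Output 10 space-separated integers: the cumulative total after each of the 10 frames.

Answer: 18 27 46 55 67 70 71 90 99 118

Derivation:
Frame 1: SPARE (1+9=10). 10 + next roll (8) = 18. Cumulative: 18
Frame 2: OPEN (8+1=9). Cumulative: 27
Frame 3: STRIKE. 10 + next two rolls (2+7) = 19. Cumulative: 46
Frame 4: OPEN (2+7=9). Cumulative: 55
Frame 5: SPARE (7+3=10). 10 + next roll (2) = 12. Cumulative: 67
Frame 6: OPEN (2+1=3). Cumulative: 70
Frame 7: OPEN (0+1=1). Cumulative: 71
Frame 8: STRIKE. 10 + next two rolls (8+1) = 19. Cumulative: 90
Frame 9: OPEN (8+1=9). Cumulative: 99
Frame 10: STRIKE. Sum of all frame-10 rolls (10+6+3) = 19. Cumulative: 118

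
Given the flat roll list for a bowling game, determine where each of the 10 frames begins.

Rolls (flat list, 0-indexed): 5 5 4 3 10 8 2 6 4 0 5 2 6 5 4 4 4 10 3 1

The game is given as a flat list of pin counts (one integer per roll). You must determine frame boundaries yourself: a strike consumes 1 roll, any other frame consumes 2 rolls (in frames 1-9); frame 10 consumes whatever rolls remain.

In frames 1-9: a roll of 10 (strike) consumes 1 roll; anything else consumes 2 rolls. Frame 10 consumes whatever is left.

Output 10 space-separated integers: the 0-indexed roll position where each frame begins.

Frame 1 starts at roll index 0: rolls=5,5 (sum=10), consumes 2 rolls
Frame 2 starts at roll index 2: rolls=4,3 (sum=7), consumes 2 rolls
Frame 3 starts at roll index 4: roll=10 (strike), consumes 1 roll
Frame 4 starts at roll index 5: rolls=8,2 (sum=10), consumes 2 rolls
Frame 5 starts at roll index 7: rolls=6,4 (sum=10), consumes 2 rolls
Frame 6 starts at roll index 9: rolls=0,5 (sum=5), consumes 2 rolls
Frame 7 starts at roll index 11: rolls=2,6 (sum=8), consumes 2 rolls
Frame 8 starts at roll index 13: rolls=5,4 (sum=9), consumes 2 rolls
Frame 9 starts at roll index 15: rolls=4,4 (sum=8), consumes 2 rolls
Frame 10 starts at roll index 17: 3 remaining rolls

Answer: 0 2 4 5 7 9 11 13 15 17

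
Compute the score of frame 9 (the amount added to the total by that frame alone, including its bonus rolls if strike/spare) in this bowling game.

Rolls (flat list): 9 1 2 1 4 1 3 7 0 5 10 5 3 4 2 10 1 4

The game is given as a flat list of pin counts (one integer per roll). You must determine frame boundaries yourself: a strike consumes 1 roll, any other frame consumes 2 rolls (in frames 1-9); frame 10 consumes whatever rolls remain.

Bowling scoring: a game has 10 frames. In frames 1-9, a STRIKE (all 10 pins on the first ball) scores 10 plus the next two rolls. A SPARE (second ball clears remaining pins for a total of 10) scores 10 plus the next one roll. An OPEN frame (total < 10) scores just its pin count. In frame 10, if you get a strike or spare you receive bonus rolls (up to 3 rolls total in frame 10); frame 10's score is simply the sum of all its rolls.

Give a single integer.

Frame 1: SPARE (9+1=10). 10 + next roll (2) = 12. Cumulative: 12
Frame 2: OPEN (2+1=3). Cumulative: 15
Frame 3: OPEN (4+1=5). Cumulative: 20
Frame 4: SPARE (3+7=10). 10 + next roll (0) = 10. Cumulative: 30
Frame 5: OPEN (0+5=5). Cumulative: 35
Frame 6: STRIKE. 10 + next two rolls (5+3) = 18. Cumulative: 53
Frame 7: OPEN (5+3=8). Cumulative: 61
Frame 8: OPEN (4+2=6). Cumulative: 67
Frame 9: STRIKE. 10 + next two rolls (1+4) = 15. Cumulative: 82
Frame 10: OPEN. Sum of all frame-10 rolls (1+4) = 5. Cumulative: 87

Answer: 15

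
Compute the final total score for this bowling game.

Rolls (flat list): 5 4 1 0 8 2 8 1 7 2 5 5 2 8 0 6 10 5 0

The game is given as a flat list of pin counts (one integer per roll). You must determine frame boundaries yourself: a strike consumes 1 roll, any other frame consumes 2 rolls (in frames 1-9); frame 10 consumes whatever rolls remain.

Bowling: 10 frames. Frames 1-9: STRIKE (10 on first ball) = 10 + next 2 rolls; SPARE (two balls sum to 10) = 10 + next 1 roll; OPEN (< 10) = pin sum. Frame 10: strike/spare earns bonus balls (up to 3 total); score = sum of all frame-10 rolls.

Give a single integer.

Answer: 94

Derivation:
Frame 1: OPEN (5+4=9). Cumulative: 9
Frame 2: OPEN (1+0=1). Cumulative: 10
Frame 3: SPARE (8+2=10). 10 + next roll (8) = 18. Cumulative: 28
Frame 4: OPEN (8+1=9). Cumulative: 37
Frame 5: OPEN (7+2=9). Cumulative: 46
Frame 6: SPARE (5+5=10). 10 + next roll (2) = 12. Cumulative: 58
Frame 7: SPARE (2+8=10). 10 + next roll (0) = 10. Cumulative: 68
Frame 8: OPEN (0+6=6). Cumulative: 74
Frame 9: STRIKE. 10 + next two rolls (5+0) = 15. Cumulative: 89
Frame 10: OPEN. Sum of all frame-10 rolls (5+0) = 5. Cumulative: 94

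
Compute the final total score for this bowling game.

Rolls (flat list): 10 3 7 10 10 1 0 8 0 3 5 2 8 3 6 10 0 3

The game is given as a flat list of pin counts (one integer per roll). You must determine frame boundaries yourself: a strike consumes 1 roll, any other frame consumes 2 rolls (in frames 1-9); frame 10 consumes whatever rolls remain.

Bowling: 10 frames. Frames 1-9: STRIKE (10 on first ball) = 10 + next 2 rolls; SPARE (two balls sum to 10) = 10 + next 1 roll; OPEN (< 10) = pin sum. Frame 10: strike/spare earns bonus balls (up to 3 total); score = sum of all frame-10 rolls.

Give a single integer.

Answer: 124

Derivation:
Frame 1: STRIKE. 10 + next two rolls (3+7) = 20. Cumulative: 20
Frame 2: SPARE (3+7=10). 10 + next roll (10) = 20. Cumulative: 40
Frame 3: STRIKE. 10 + next two rolls (10+1) = 21. Cumulative: 61
Frame 4: STRIKE. 10 + next two rolls (1+0) = 11. Cumulative: 72
Frame 5: OPEN (1+0=1). Cumulative: 73
Frame 6: OPEN (8+0=8). Cumulative: 81
Frame 7: OPEN (3+5=8). Cumulative: 89
Frame 8: SPARE (2+8=10). 10 + next roll (3) = 13. Cumulative: 102
Frame 9: OPEN (3+6=9). Cumulative: 111
Frame 10: STRIKE. Sum of all frame-10 rolls (10+0+3) = 13. Cumulative: 124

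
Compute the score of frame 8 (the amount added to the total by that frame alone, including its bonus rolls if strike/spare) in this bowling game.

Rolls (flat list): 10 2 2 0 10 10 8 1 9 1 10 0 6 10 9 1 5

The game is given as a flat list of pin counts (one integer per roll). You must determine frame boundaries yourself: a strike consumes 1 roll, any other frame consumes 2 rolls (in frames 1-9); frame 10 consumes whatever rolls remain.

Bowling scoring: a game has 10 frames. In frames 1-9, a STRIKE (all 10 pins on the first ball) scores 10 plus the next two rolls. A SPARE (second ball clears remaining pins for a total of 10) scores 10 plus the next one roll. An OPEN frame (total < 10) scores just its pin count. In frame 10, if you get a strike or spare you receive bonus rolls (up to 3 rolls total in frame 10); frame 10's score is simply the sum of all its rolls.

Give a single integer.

Answer: 6

Derivation:
Frame 1: STRIKE. 10 + next two rolls (2+2) = 14. Cumulative: 14
Frame 2: OPEN (2+2=4). Cumulative: 18
Frame 3: SPARE (0+10=10). 10 + next roll (10) = 20. Cumulative: 38
Frame 4: STRIKE. 10 + next two rolls (8+1) = 19. Cumulative: 57
Frame 5: OPEN (8+1=9). Cumulative: 66
Frame 6: SPARE (9+1=10). 10 + next roll (10) = 20. Cumulative: 86
Frame 7: STRIKE. 10 + next two rolls (0+6) = 16. Cumulative: 102
Frame 8: OPEN (0+6=6). Cumulative: 108
Frame 9: STRIKE. 10 + next two rolls (9+1) = 20. Cumulative: 128
Frame 10: SPARE. Sum of all frame-10 rolls (9+1+5) = 15. Cumulative: 143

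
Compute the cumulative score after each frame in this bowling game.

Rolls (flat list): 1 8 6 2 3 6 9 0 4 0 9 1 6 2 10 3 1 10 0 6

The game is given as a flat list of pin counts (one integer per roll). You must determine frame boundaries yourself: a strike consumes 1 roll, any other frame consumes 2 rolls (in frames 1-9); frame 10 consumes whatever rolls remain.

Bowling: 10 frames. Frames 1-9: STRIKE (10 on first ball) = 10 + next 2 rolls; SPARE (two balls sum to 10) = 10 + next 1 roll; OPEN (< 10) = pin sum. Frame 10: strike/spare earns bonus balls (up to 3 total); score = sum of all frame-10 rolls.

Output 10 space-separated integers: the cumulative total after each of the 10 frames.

Frame 1: OPEN (1+8=9). Cumulative: 9
Frame 2: OPEN (6+2=8). Cumulative: 17
Frame 3: OPEN (3+6=9). Cumulative: 26
Frame 4: OPEN (9+0=9). Cumulative: 35
Frame 5: OPEN (4+0=4). Cumulative: 39
Frame 6: SPARE (9+1=10). 10 + next roll (6) = 16. Cumulative: 55
Frame 7: OPEN (6+2=8). Cumulative: 63
Frame 8: STRIKE. 10 + next two rolls (3+1) = 14. Cumulative: 77
Frame 9: OPEN (3+1=4). Cumulative: 81
Frame 10: STRIKE. Sum of all frame-10 rolls (10+0+6) = 16. Cumulative: 97

Answer: 9 17 26 35 39 55 63 77 81 97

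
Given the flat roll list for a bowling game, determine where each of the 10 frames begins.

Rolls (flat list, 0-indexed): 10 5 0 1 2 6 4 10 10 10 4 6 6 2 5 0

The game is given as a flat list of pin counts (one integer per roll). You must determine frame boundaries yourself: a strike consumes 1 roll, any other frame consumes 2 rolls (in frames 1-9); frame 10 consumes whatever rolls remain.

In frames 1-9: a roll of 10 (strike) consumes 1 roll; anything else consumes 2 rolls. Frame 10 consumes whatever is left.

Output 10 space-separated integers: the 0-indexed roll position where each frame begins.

Frame 1 starts at roll index 0: roll=10 (strike), consumes 1 roll
Frame 2 starts at roll index 1: rolls=5,0 (sum=5), consumes 2 rolls
Frame 3 starts at roll index 3: rolls=1,2 (sum=3), consumes 2 rolls
Frame 4 starts at roll index 5: rolls=6,4 (sum=10), consumes 2 rolls
Frame 5 starts at roll index 7: roll=10 (strike), consumes 1 roll
Frame 6 starts at roll index 8: roll=10 (strike), consumes 1 roll
Frame 7 starts at roll index 9: roll=10 (strike), consumes 1 roll
Frame 8 starts at roll index 10: rolls=4,6 (sum=10), consumes 2 rolls
Frame 9 starts at roll index 12: rolls=6,2 (sum=8), consumes 2 rolls
Frame 10 starts at roll index 14: 2 remaining rolls

Answer: 0 1 3 5 7 8 9 10 12 14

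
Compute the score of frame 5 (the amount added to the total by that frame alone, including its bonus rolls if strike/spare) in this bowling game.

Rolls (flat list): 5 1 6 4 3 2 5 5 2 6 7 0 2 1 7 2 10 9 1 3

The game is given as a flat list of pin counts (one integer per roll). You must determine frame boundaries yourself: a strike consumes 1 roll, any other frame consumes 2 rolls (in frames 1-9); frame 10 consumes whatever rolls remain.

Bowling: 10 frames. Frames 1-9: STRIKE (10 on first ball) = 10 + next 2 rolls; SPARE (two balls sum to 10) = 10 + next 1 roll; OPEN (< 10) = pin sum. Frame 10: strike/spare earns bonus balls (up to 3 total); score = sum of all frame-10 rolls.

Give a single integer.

Answer: 8

Derivation:
Frame 1: OPEN (5+1=6). Cumulative: 6
Frame 2: SPARE (6+4=10). 10 + next roll (3) = 13. Cumulative: 19
Frame 3: OPEN (3+2=5). Cumulative: 24
Frame 4: SPARE (5+5=10). 10 + next roll (2) = 12. Cumulative: 36
Frame 5: OPEN (2+6=8). Cumulative: 44
Frame 6: OPEN (7+0=7). Cumulative: 51
Frame 7: OPEN (2+1=3). Cumulative: 54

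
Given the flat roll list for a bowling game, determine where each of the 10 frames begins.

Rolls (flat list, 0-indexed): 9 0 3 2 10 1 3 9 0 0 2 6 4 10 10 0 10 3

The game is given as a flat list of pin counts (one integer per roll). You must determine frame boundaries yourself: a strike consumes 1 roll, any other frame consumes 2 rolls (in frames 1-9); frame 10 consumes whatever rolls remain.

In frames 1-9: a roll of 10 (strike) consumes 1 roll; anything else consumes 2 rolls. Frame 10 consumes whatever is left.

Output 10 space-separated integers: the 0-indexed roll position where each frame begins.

Frame 1 starts at roll index 0: rolls=9,0 (sum=9), consumes 2 rolls
Frame 2 starts at roll index 2: rolls=3,2 (sum=5), consumes 2 rolls
Frame 3 starts at roll index 4: roll=10 (strike), consumes 1 roll
Frame 4 starts at roll index 5: rolls=1,3 (sum=4), consumes 2 rolls
Frame 5 starts at roll index 7: rolls=9,0 (sum=9), consumes 2 rolls
Frame 6 starts at roll index 9: rolls=0,2 (sum=2), consumes 2 rolls
Frame 7 starts at roll index 11: rolls=6,4 (sum=10), consumes 2 rolls
Frame 8 starts at roll index 13: roll=10 (strike), consumes 1 roll
Frame 9 starts at roll index 14: roll=10 (strike), consumes 1 roll
Frame 10 starts at roll index 15: 3 remaining rolls

Answer: 0 2 4 5 7 9 11 13 14 15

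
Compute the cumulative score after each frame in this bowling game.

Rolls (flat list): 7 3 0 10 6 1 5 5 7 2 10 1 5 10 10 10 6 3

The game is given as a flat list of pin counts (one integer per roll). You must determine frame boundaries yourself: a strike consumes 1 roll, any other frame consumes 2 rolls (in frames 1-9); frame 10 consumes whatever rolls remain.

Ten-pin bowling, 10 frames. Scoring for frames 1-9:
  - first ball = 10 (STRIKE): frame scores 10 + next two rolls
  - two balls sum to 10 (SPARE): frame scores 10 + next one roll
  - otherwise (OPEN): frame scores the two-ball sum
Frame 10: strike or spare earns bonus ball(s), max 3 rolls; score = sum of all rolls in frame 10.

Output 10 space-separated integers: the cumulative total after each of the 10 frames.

Frame 1: SPARE (7+3=10). 10 + next roll (0) = 10. Cumulative: 10
Frame 2: SPARE (0+10=10). 10 + next roll (6) = 16. Cumulative: 26
Frame 3: OPEN (6+1=7). Cumulative: 33
Frame 4: SPARE (5+5=10). 10 + next roll (7) = 17. Cumulative: 50
Frame 5: OPEN (7+2=9). Cumulative: 59
Frame 6: STRIKE. 10 + next two rolls (1+5) = 16. Cumulative: 75
Frame 7: OPEN (1+5=6). Cumulative: 81
Frame 8: STRIKE. 10 + next two rolls (10+10) = 30. Cumulative: 111
Frame 9: STRIKE. 10 + next two rolls (10+6) = 26. Cumulative: 137
Frame 10: STRIKE. Sum of all frame-10 rolls (10+6+3) = 19. Cumulative: 156

Answer: 10 26 33 50 59 75 81 111 137 156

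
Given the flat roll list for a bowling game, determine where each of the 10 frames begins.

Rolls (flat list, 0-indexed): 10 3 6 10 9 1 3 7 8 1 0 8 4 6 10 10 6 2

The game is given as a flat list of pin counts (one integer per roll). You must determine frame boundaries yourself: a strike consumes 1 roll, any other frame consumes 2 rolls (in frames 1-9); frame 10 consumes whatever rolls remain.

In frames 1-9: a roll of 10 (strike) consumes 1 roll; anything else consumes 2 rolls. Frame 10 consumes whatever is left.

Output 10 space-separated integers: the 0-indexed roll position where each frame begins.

Answer: 0 1 3 4 6 8 10 12 14 15

Derivation:
Frame 1 starts at roll index 0: roll=10 (strike), consumes 1 roll
Frame 2 starts at roll index 1: rolls=3,6 (sum=9), consumes 2 rolls
Frame 3 starts at roll index 3: roll=10 (strike), consumes 1 roll
Frame 4 starts at roll index 4: rolls=9,1 (sum=10), consumes 2 rolls
Frame 5 starts at roll index 6: rolls=3,7 (sum=10), consumes 2 rolls
Frame 6 starts at roll index 8: rolls=8,1 (sum=9), consumes 2 rolls
Frame 7 starts at roll index 10: rolls=0,8 (sum=8), consumes 2 rolls
Frame 8 starts at roll index 12: rolls=4,6 (sum=10), consumes 2 rolls
Frame 9 starts at roll index 14: roll=10 (strike), consumes 1 roll
Frame 10 starts at roll index 15: 3 remaining rolls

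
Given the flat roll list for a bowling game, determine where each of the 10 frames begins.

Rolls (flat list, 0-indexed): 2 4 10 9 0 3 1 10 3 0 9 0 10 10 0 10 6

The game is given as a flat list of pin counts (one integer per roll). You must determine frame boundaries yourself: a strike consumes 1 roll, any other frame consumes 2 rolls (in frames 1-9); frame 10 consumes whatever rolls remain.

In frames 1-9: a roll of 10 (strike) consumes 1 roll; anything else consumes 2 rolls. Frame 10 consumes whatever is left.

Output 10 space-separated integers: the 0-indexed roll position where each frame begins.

Frame 1 starts at roll index 0: rolls=2,4 (sum=6), consumes 2 rolls
Frame 2 starts at roll index 2: roll=10 (strike), consumes 1 roll
Frame 3 starts at roll index 3: rolls=9,0 (sum=9), consumes 2 rolls
Frame 4 starts at roll index 5: rolls=3,1 (sum=4), consumes 2 rolls
Frame 5 starts at roll index 7: roll=10 (strike), consumes 1 roll
Frame 6 starts at roll index 8: rolls=3,0 (sum=3), consumes 2 rolls
Frame 7 starts at roll index 10: rolls=9,0 (sum=9), consumes 2 rolls
Frame 8 starts at roll index 12: roll=10 (strike), consumes 1 roll
Frame 9 starts at roll index 13: roll=10 (strike), consumes 1 roll
Frame 10 starts at roll index 14: 3 remaining rolls

Answer: 0 2 3 5 7 8 10 12 13 14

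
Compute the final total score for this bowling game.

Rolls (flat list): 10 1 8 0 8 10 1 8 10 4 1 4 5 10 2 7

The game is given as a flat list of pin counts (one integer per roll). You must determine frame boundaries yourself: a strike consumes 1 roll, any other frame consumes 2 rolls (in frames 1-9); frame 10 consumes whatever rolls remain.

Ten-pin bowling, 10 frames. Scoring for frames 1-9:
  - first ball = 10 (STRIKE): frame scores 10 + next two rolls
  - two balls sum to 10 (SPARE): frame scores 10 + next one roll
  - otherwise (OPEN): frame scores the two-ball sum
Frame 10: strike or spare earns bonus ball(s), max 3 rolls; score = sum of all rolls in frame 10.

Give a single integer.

Answer: 121

Derivation:
Frame 1: STRIKE. 10 + next two rolls (1+8) = 19. Cumulative: 19
Frame 2: OPEN (1+8=9). Cumulative: 28
Frame 3: OPEN (0+8=8). Cumulative: 36
Frame 4: STRIKE. 10 + next two rolls (1+8) = 19. Cumulative: 55
Frame 5: OPEN (1+8=9). Cumulative: 64
Frame 6: STRIKE. 10 + next two rolls (4+1) = 15. Cumulative: 79
Frame 7: OPEN (4+1=5). Cumulative: 84
Frame 8: OPEN (4+5=9). Cumulative: 93
Frame 9: STRIKE. 10 + next two rolls (2+7) = 19. Cumulative: 112
Frame 10: OPEN. Sum of all frame-10 rolls (2+7) = 9. Cumulative: 121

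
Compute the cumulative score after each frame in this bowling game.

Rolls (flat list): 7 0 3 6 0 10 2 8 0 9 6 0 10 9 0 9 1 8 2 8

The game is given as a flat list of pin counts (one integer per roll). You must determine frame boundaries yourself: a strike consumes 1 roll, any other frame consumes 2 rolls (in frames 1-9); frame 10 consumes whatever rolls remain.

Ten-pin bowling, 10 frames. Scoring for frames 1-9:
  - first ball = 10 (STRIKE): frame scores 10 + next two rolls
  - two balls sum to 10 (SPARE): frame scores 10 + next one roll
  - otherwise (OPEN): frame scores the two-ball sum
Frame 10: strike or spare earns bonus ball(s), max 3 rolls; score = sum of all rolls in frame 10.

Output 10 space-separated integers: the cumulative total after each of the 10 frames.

Answer: 7 16 28 38 47 53 72 81 99 117

Derivation:
Frame 1: OPEN (7+0=7). Cumulative: 7
Frame 2: OPEN (3+6=9). Cumulative: 16
Frame 3: SPARE (0+10=10). 10 + next roll (2) = 12. Cumulative: 28
Frame 4: SPARE (2+8=10). 10 + next roll (0) = 10. Cumulative: 38
Frame 5: OPEN (0+9=9). Cumulative: 47
Frame 6: OPEN (6+0=6). Cumulative: 53
Frame 7: STRIKE. 10 + next two rolls (9+0) = 19. Cumulative: 72
Frame 8: OPEN (9+0=9). Cumulative: 81
Frame 9: SPARE (9+1=10). 10 + next roll (8) = 18. Cumulative: 99
Frame 10: SPARE. Sum of all frame-10 rolls (8+2+8) = 18. Cumulative: 117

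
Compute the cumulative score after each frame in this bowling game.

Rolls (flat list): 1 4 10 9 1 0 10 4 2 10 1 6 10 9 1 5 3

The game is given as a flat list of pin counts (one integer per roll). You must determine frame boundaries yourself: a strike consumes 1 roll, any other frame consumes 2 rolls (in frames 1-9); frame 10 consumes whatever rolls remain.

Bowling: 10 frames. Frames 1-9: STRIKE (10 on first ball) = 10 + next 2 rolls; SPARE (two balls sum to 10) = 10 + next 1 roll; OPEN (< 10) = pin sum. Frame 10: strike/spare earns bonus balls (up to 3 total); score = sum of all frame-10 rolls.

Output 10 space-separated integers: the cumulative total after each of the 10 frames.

Answer: 5 25 35 49 55 72 79 99 114 122

Derivation:
Frame 1: OPEN (1+4=5). Cumulative: 5
Frame 2: STRIKE. 10 + next two rolls (9+1) = 20. Cumulative: 25
Frame 3: SPARE (9+1=10). 10 + next roll (0) = 10. Cumulative: 35
Frame 4: SPARE (0+10=10). 10 + next roll (4) = 14. Cumulative: 49
Frame 5: OPEN (4+2=6). Cumulative: 55
Frame 6: STRIKE. 10 + next two rolls (1+6) = 17. Cumulative: 72
Frame 7: OPEN (1+6=7). Cumulative: 79
Frame 8: STRIKE. 10 + next two rolls (9+1) = 20. Cumulative: 99
Frame 9: SPARE (9+1=10). 10 + next roll (5) = 15. Cumulative: 114
Frame 10: OPEN. Sum of all frame-10 rolls (5+3) = 8. Cumulative: 122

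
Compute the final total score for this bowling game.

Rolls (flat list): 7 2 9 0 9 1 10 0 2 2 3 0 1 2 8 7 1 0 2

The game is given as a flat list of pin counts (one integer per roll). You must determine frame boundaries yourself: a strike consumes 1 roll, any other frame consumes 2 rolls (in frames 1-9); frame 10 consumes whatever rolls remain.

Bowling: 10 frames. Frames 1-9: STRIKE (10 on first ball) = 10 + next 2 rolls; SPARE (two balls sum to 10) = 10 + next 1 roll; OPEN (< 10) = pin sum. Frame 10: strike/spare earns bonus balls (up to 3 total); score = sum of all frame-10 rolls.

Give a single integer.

Frame 1: OPEN (7+2=9). Cumulative: 9
Frame 2: OPEN (9+0=9). Cumulative: 18
Frame 3: SPARE (9+1=10). 10 + next roll (10) = 20. Cumulative: 38
Frame 4: STRIKE. 10 + next two rolls (0+2) = 12. Cumulative: 50
Frame 5: OPEN (0+2=2). Cumulative: 52
Frame 6: OPEN (2+3=5). Cumulative: 57
Frame 7: OPEN (0+1=1). Cumulative: 58
Frame 8: SPARE (2+8=10). 10 + next roll (7) = 17. Cumulative: 75
Frame 9: OPEN (7+1=8). Cumulative: 83
Frame 10: OPEN. Sum of all frame-10 rolls (0+2) = 2. Cumulative: 85

Answer: 85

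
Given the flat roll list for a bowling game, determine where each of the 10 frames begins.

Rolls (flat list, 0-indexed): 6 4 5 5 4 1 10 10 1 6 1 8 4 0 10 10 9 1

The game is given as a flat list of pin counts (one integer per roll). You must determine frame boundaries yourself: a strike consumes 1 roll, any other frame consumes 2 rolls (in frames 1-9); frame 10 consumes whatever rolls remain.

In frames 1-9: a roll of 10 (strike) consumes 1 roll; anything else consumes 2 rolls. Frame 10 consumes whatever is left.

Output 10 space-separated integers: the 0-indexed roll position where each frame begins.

Answer: 0 2 4 6 7 8 10 12 14 15

Derivation:
Frame 1 starts at roll index 0: rolls=6,4 (sum=10), consumes 2 rolls
Frame 2 starts at roll index 2: rolls=5,5 (sum=10), consumes 2 rolls
Frame 3 starts at roll index 4: rolls=4,1 (sum=5), consumes 2 rolls
Frame 4 starts at roll index 6: roll=10 (strike), consumes 1 roll
Frame 5 starts at roll index 7: roll=10 (strike), consumes 1 roll
Frame 6 starts at roll index 8: rolls=1,6 (sum=7), consumes 2 rolls
Frame 7 starts at roll index 10: rolls=1,8 (sum=9), consumes 2 rolls
Frame 8 starts at roll index 12: rolls=4,0 (sum=4), consumes 2 rolls
Frame 9 starts at roll index 14: roll=10 (strike), consumes 1 roll
Frame 10 starts at roll index 15: 3 remaining rolls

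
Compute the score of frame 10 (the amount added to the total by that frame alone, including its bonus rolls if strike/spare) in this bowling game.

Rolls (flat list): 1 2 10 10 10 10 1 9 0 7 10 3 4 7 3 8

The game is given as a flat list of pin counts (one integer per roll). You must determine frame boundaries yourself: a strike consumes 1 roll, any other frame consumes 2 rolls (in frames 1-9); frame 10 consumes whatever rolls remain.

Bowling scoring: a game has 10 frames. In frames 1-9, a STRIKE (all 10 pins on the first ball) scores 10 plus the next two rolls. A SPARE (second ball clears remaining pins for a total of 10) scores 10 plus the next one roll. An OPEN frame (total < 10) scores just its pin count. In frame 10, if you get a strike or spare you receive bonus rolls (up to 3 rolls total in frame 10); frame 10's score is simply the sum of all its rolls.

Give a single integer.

Frame 1: OPEN (1+2=3). Cumulative: 3
Frame 2: STRIKE. 10 + next two rolls (10+10) = 30. Cumulative: 33
Frame 3: STRIKE. 10 + next two rolls (10+10) = 30. Cumulative: 63
Frame 4: STRIKE. 10 + next two rolls (10+1) = 21. Cumulative: 84
Frame 5: STRIKE. 10 + next two rolls (1+9) = 20. Cumulative: 104
Frame 6: SPARE (1+9=10). 10 + next roll (0) = 10. Cumulative: 114
Frame 7: OPEN (0+7=7). Cumulative: 121
Frame 8: STRIKE. 10 + next two rolls (3+4) = 17. Cumulative: 138
Frame 9: OPEN (3+4=7). Cumulative: 145
Frame 10: SPARE. Sum of all frame-10 rolls (7+3+8) = 18. Cumulative: 163

Answer: 18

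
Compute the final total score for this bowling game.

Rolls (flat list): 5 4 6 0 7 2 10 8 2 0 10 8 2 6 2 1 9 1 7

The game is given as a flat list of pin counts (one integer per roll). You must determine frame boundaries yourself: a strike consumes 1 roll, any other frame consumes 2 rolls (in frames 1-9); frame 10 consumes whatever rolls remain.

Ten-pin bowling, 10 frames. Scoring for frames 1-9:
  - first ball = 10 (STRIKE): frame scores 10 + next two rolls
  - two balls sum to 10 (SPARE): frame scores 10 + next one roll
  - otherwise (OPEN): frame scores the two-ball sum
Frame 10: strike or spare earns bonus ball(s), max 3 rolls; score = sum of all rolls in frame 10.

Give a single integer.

Frame 1: OPEN (5+4=9). Cumulative: 9
Frame 2: OPEN (6+0=6). Cumulative: 15
Frame 3: OPEN (7+2=9). Cumulative: 24
Frame 4: STRIKE. 10 + next two rolls (8+2) = 20. Cumulative: 44
Frame 5: SPARE (8+2=10). 10 + next roll (0) = 10. Cumulative: 54
Frame 6: SPARE (0+10=10). 10 + next roll (8) = 18. Cumulative: 72
Frame 7: SPARE (8+2=10). 10 + next roll (6) = 16. Cumulative: 88
Frame 8: OPEN (6+2=8). Cumulative: 96
Frame 9: SPARE (1+9=10). 10 + next roll (1) = 11. Cumulative: 107
Frame 10: OPEN. Sum of all frame-10 rolls (1+7) = 8. Cumulative: 115

Answer: 115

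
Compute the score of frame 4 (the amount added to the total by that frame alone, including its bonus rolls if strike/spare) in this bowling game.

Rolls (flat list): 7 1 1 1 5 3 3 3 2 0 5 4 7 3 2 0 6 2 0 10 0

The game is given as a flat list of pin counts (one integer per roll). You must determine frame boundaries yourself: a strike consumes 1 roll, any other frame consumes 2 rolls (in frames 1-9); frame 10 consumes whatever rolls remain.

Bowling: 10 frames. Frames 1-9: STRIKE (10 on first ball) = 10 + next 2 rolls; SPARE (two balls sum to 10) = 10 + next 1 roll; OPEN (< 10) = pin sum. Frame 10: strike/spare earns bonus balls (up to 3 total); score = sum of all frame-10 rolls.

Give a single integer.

Answer: 6

Derivation:
Frame 1: OPEN (7+1=8). Cumulative: 8
Frame 2: OPEN (1+1=2). Cumulative: 10
Frame 3: OPEN (5+3=8). Cumulative: 18
Frame 4: OPEN (3+3=6). Cumulative: 24
Frame 5: OPEN (2+0=2). Cumulative: 26
Frame 6: OPEN (5+4=9). Cumulative: 35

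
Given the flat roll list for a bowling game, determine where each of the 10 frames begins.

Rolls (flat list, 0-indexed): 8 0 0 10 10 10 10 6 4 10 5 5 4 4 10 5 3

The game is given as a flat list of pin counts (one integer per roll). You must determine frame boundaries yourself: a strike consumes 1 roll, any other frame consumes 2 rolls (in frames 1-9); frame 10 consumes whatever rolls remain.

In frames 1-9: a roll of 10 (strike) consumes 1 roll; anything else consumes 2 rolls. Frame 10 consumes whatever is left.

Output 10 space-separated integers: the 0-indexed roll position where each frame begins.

Answer: 0 2 4 5 6 7 9 10 12 14

Derivation:
Frame 1 starts at roll index 0: rolls=8,0 (sum=8), consumes 2 rolls
Frame 2 starts at roll index 2: rolls=0,10 (sum=10), consumes 2 rolls
Frame 3 starts at roll index 4: roll=10 (strike), consumes 1 roll
Frame 4 starts at roll index 5: roll=10 (strike), consumes 1 roll
Frame 5 starts at roll index 6: roll=10 (strike), consumes 1 roll
Frame 6 starts at roll index 7: rolls=6,4 (sum=10), consumes 2 rolls
Frame 7 starts at roll index 9: roll=10 (strike), consumes 1 roll
Frame 8 starts at roll index 10: rolls=5,5 (sum=10), consumes 2 rolls
Frame 9 starts at roll index 12: rolls=4,4 (sum=8), consumes 2 rolls
Frame 10 starts at roll index 14: 3 remaining rolls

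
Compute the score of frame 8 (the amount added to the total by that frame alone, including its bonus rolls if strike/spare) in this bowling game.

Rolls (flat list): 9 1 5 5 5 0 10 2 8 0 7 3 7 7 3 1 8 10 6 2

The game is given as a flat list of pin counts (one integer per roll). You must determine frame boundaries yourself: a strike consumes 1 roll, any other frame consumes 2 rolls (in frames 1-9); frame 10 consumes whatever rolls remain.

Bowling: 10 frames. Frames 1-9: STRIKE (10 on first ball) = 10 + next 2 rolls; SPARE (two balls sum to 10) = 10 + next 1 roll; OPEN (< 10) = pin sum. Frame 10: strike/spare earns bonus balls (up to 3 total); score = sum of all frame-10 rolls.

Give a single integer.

Frame 1: SPARE (9+1=10). 10 + next roll (5) = 15. Cumulative: 15
Frame 2: SPARE (5+5=10). 10 + next roll (5) = 15. Cumulative: 30
Frame 3: OPEN (5+0=5). Cumulative: 35
Frame 4: STRIKE. 10 + next two rolls (2+8) = 20. Cumulative: 55
Frame 5: SPARE (2+8=10). 10 + next roll (0) = 10. Cumulative: 65
Frame 6: OPEN (0+7=7). Cumulative: 72
Frame 7: SPARE (3+7=10). 10 + next roll (7) = 17. Cumulative: 89
Frame 8: SPARE (7+3=10). 10 + next roll (1) = 11. Cumulative: 100
Frame 9: OPEN (1+8=9). Cumulative: 109
Frame 10: STRIKE. Sum of all frame-10 rolls (10+6+2) = 18. Cumulative: 127

Answer: 11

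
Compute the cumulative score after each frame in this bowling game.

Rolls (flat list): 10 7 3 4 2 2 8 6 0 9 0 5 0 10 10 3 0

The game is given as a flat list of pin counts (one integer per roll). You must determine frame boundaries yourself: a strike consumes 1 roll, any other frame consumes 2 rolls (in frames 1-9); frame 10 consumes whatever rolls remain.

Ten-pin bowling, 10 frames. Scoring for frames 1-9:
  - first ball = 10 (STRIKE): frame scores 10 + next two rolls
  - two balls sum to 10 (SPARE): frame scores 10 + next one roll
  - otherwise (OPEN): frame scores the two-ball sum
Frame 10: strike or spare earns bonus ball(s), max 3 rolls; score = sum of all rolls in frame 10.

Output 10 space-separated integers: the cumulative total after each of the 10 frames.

Answer: 20 34 40 56 62 71 76 99 112 115

Derivation:
Frame 1: STRIKE. 10 + next two rolls (7+3) = 20. Cumulative: 20
Frame 2: SPARE (7+3=10). 10 + next roll (4) = 14. Cumulative: 34
Frame 3: OPEN (4+2=6). Cumulative: 40
Frame 4: SPARE (2+8=10). 10 + next roll (6) = 16. Cumulative: 56
Frame 5: OPEN (6+0=6). Cumulative: 62
Frame 6: OPEN (9+0=9). Cumulative: 71
Frame 7: OPEN (5+0=5). Cumulative: 76
Frame 8: STRIKE. 10 + next two rolls (10+3) = 23. Cumulative: 99
Frame 9: STRIKE. 10 + next two rolls (3+0) = 13. Cumulative: 112
Frame 10: OPEN. Sum of all frame-10 rolls (3+0) = 3. Cumulative: 115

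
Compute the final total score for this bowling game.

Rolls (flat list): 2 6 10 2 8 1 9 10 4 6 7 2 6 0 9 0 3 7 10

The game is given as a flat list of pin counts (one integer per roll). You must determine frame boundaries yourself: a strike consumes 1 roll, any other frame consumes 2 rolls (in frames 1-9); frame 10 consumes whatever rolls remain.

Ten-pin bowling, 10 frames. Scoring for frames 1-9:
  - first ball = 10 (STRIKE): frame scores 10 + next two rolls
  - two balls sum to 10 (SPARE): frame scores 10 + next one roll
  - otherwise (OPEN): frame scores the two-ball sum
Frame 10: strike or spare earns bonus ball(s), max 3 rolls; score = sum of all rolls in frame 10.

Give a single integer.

Answer: 140

Derivation:
Frame 1: OPEN (2+6=8). Cumulative: 8
Frame 2: STRIKE. 10 + next two rolls (2+8) = 20. Cumulative: 28
Frame 3: SPARE (2+8=10). 10 + next roll (1) = 11. Cumulative: 39
Frame 4: SPARE (1+9=10). 10 + next roll (10) = 20. Cumulative: 59
Frame 5: STRIKE. 10 + next two rolls (4+6) = 20. Cumulative: 79
Frame 6: SPARE (4+6=10). 10 + next roll (7) = 17. Cumulative: 96
Frame 7: OPEN (7+2=9). Cumulative: 105
Frame 8: OPEN (6+0=6). Cumulative: 111
Frame 9: OPEN (9+0=9). Cumulative: 120
Frame 10: SPARE. Sum of all frame-10 rolls (3+7+10) = 20. Cumulative: 140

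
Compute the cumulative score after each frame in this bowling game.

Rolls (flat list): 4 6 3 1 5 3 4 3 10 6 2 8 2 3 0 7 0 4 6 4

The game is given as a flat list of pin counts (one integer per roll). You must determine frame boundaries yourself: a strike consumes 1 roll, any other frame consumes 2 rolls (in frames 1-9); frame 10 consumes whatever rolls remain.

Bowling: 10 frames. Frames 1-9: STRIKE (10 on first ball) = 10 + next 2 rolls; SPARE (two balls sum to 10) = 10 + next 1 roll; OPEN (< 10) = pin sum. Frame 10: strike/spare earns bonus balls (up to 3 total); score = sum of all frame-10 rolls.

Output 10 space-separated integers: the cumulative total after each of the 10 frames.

Answer: 13 17 25 32 50 58 71 74 81 95

Derivation:
Frame 1: SPARE (4+6=10). 10 + next roll (3) = 13. Cumulative: 13
Frame 2: OPEN (3+1=4). Cumulative: 17
Frame 3: OPEN (5+3=8). Cumulative: 25
Frame 4: OPEN (4+3=7). Cumulative: 32
Frame 5: STRIKE. 10 + next two rolls (6+2) = 18. Cumulative: 50
Frame 6: OPEN (6+2=8). Cumulative: 58
Frame 7: SPARE (8+2=10). 10 + next roll (3) = 13. Cumulative: 71
Frame 8: OPEN (3+0=3). Cumulative: 74
Frame 9: OPEN (7+0=7). Cumulative: 81
Frame 10: SPARE. Sum of all frame-10 rolls (4+6+4) = 14. Cumulative: 95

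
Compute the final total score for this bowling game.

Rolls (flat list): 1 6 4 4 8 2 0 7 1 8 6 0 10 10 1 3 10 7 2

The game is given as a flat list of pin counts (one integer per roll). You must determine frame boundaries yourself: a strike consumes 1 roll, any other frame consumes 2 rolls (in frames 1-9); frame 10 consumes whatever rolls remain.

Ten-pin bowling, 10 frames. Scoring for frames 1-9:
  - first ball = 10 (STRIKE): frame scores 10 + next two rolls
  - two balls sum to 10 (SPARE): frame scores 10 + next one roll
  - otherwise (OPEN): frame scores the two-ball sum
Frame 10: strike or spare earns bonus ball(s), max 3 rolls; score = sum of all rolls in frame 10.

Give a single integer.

Answer: 105

Derivation:
Frame 1: OPEN (1+6=7). Cumulative: 7
Frame 2: OPEN (4+4=8). Cumulative: 15
Frame 3: SPARE (8+2=10). 10 + next roll (0) = 10. Cumulative: 25
Frame 4: OPEN (0+7=7). Cumulative: 32
Frame 5: OPEN (1+8=9). Cumulative: 41
Frame 6: OPEN (6+0=6). Cumulative: 47
Frame 7: STRIKE. 10 + next two rolls (10+1) = 21. Cumulative: 68
Frame 8: STRIKE. 10 + next two rolls (1+3) = 14. Cumulative: 82
Frame 9: OPEN (1+3=4). Cumulative: 86
Frame 10: STRIKE. Sum of all frame-10 rolls (10+7+2) = 19. Cumulative: 105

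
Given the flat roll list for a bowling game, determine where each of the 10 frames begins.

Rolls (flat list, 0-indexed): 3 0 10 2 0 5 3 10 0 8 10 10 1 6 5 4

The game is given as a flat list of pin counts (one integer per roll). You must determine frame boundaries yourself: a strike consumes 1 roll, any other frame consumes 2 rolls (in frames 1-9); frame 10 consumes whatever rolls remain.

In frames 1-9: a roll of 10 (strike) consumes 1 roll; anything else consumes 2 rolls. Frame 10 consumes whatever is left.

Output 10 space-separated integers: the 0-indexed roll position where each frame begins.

Answer: 0 2 3 5 7 8 10 11 12 14

Derivation:
Frame 1 starts at roll index 0: rolls=3,0 (sum=3), consumes 2 rolls
Frame 2 starts at roll index 2: roll=10 (strike), consumes 1 roll
Frame 3 starts at roll index 3: rolls=2,0 (sum=2), consumes 2 rolls
Frame 4 starts at roll index 5: rolls=5,3 (sum=8), consumes 2 rolls
Frame 5 starts at roll index 7: roll=10 (strike), consumes 1 roll
Frame 6 starts at roll index 8: rolls=0,8 (sum=8), consumes 2 rolls
Frame 7 starts at roll index 10: roll=10 (strike), consumes 1 roll
Frame 8 starts at roll index 11: roll=10 (strike), consumes 1 roll
Frame 9 starts at roll index 12: rolls=1,6 (sum=7), consumes 2 rolls
Frame 10 starts at roll index 14: 2 remaining rolls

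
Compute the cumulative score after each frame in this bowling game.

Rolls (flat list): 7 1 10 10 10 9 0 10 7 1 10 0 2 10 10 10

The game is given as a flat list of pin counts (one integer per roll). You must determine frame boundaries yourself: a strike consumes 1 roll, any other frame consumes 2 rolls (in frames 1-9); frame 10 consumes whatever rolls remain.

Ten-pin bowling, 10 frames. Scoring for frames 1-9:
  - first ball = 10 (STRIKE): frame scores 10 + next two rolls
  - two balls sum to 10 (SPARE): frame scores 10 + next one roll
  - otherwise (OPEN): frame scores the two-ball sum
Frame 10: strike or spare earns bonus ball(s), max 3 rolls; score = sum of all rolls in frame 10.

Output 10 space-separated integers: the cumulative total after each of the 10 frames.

Answer: 8 38 67 86 95 113 121 133 135 165

Derivation:
Frame 1: OPEN (7+1=8). Cumulative: 8
Frame 2: STRIKE. 10 + next two rolls (10+10) = 30. Cumulative: 38
Frame 3: STRIKE. 10 + next two rolls (10+9) = 29. Cumulative: 67
Frame 4: STRIKE. 10 + next two rolls (9+0) = 19. Cumulative: 86
Frame 5: OPEN (9+0=9). Cumulative: 95
Frame 6: STRIKE. 10 + next two rolls (7+1) = 18. Cumulative: 113
Frame 7: OPEN (7+1=8). Cumulative: 121
Frame 8: STRIKE. 10 + next two rolls (0+2) = 12. Cumulative: 133
Frame 9: OPEN (0+2=2). Cumulative: 135
Frame 10: STRIKE. Sum of all frame-10 rolls (10+10+10) = 30. Cumulative: 165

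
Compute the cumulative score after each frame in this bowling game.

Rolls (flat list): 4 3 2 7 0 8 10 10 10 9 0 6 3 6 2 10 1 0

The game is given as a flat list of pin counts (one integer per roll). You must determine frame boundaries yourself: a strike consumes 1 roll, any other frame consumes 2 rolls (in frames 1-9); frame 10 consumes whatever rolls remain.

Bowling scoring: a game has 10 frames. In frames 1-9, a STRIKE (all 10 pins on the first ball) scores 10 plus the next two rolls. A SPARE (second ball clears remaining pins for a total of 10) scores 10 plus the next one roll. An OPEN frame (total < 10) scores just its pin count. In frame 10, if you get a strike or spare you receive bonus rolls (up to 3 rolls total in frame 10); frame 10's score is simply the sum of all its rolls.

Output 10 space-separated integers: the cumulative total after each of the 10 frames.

Frame 1: OPEN (4+3=7). Cumulative: 7
Frame 2: OPEN (2+7=9). Cumulative: 16
Frame 3: OPEN (0+8=8). Cumulative: 24
Frame 4: STRIKE. 10 + next two rolls (10+10) = 30. Cumulative: 54
Frame 5: STRIKE. 10 + next two rolls (10+9) = 29. Cumulative: 83
Frame 6: STRIKE. 10 + next two rolls (9+0) = 19. Cumulative: 102
Frame 7: OPEN (9+0=9). Cumulative: 111
Frame 8: OPEN (6+3=9). Cumulative: 120
Frame 9: OPEN (6+2=8). Cumulative: 128
Frame 10: STRIKE. Sum of all frame-10 rolls (10+1+0) = 11. Cumulative: 139

Answer: 7 16 24 54 83 102 111 120 128 139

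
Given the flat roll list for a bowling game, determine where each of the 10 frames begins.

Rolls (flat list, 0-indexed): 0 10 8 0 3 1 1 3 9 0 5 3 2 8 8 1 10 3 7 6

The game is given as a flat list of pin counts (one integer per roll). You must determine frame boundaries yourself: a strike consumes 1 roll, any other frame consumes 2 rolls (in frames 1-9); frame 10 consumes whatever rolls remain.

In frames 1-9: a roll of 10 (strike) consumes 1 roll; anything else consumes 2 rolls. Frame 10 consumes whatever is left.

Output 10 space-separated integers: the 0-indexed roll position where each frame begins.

Answer: 0 2 4 6 8 10 12 14 16 17

Derivation:
Frame 1 starts at roll index 0: rolls=0,10 (sum=10), consumes 2 rolls
Frame 2 starts at roll index 2: rolls=8,0 (sum=8), consumes 2 rolls
Frame 3 starts at roll index 4: rolls=3,1 (sum=4), consumes 2 rolls
Frame 4 starts at roll index 6: rolls=1,3 (sum=4), consumes 2 rolls
Frame 5 starts at roll index 8: rolls=9,0 (sum=9), consumes 2 rolls
Frame 6 starts at roll index 10: rolls=5,3 (sum=8), consumes 2 rolls
Frame 7 starts at roll index 12: rolls=2,8 (sum=10), consumes 2 rolls
Frame 8 starts at roll index 14: rolls=8,1 (sum=9), consumes 2 rolls
Frame 9 starts at roll index 16: roll=10 (strike), consumes 1 roll
Frame 10 starts at roll index 17: 3 remaining rolls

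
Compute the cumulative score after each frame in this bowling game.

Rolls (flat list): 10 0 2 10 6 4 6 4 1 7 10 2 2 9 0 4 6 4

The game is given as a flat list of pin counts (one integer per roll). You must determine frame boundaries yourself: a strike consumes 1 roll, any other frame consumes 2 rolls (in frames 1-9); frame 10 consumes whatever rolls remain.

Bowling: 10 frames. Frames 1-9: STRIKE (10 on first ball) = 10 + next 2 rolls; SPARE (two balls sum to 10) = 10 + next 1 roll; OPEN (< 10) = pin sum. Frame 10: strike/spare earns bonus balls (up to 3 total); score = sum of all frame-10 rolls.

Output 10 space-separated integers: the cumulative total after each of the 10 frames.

Answer: 12 14 34 50 61 69 83 87 96 110

Derivation:
Frame 1: STRIKE. 10 + next two rolls (0+2) = 12. Cumulative: 12
Frame 2: OPEN (0+2=2). Cumulative: 14
Frame 3: STRIKE. 10 + next two rolls (6+4) = 20. Cumulative: 34
Frame 4: SPARE (6+4=10). 10 + next roll (6) = 16. Cumulative: 50
Frame 5: SPARE (6+4=10). 10 + next roll (1) = 11. Cumulative: 61
Frame 6: OPEN (1+7=8). Cumulative: 69
Frame 7: STRIKE. 10 + next two rolls (2+2) = 14. Cumulative: 83
Frame 8: OPEN (2+2=4). Cumulative: 87
Frame 9: OPEN (9+0=9). Cumulative: 96
Frame 10: SPARE. Sum of all frame-10 rolls (4+6+4) = 14. Cumulative: 110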